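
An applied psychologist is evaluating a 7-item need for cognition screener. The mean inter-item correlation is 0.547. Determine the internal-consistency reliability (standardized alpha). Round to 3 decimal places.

standardized alpha = 0.894

Standardized α = k·r̄ / (1 + (k−1)·r̄) = 7 × 0.547 / (1 + 6 × 0.547)
  = 3.8290 / 4.2820 = 0.894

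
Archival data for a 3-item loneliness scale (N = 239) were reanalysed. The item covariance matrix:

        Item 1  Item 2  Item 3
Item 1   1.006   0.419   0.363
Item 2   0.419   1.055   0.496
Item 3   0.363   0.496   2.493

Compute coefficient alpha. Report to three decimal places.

coefficient alpha = 0.539

sum of item variances = 1.006 + 1.055 + 2.493 = 4.554
Sum of the distinct covariances = 1.278
σ²_T = 4.554 + 2 × 1.278 = 7.110
α = (k/(k−1))·(1 − sum of item variances/σ²_T) = (3/2)·(1 − 4.554/7.110) = 0.539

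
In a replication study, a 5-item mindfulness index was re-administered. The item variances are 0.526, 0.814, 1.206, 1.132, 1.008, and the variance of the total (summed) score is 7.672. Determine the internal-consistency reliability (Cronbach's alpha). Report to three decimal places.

Cronbach's alpha = 0.487

Σσᵢ² = 0.526 + 0.814 + 1.206 + 1.132 + 1.008 = 4.686
α = (k/(k−1))·(1 − Σσᵢ²/σ²_T) = (5/4)·(1 − 4.686/7.672) = 0.487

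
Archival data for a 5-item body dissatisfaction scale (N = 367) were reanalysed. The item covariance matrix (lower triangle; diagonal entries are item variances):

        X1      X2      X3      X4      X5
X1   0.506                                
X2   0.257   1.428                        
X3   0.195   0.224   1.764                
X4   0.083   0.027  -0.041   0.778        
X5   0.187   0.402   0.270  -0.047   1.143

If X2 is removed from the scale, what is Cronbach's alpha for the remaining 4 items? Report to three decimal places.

Remaining items: X1, X3, X4, X5 (k = 4).
sum of item variances = 0.506 + 1.764 + 0.778 + 1.143 = 4.191
σ²_total = 4.191 + 2 × 0.647 = 5.485
α (item deleted) = (4/3)·(1 − 4.191/5.485) = 0.315

Cronbach's alpha = 0.315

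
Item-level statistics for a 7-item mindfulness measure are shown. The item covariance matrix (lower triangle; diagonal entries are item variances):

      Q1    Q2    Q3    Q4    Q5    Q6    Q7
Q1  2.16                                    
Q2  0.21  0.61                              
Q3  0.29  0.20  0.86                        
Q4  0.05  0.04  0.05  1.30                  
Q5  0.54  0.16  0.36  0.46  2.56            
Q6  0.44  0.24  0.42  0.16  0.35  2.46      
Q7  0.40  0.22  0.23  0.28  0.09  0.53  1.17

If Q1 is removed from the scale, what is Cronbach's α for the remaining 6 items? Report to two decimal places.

α = 0.55

Remaining items: Q2, Q3, Q4, Q5, Q6, Q7 (k = 6).
Σσᵢ² = 0.61 + 0.86 + 1.30 + 2.56 + 2.46 + 1.17 = 8.96
total variance = 8.96 + 2 × 3.79 = 16.54
α (item deleted) = (6/5)·(1 − 8.96/16.54) = 0.55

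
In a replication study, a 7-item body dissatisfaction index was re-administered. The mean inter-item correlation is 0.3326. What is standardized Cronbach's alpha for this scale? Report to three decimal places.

Standardized α = k·r̄ / (1 + (k−1)·r̄) = 7 × 0.3326 / (1 + 6 × 0.3326)
  = 2.3282 / 2.9956 = 0.777

standardized Cronbach's alpha = 0.777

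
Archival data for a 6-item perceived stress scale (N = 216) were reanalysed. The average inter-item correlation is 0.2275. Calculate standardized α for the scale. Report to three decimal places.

α = 0.639

Standardized α = k·r̄ / (1 + (k−1)·r̄) = 6 × 0.2275 / (1 + 5 × 0.2275)
  = 1.3650 / 2.1375 = 0.639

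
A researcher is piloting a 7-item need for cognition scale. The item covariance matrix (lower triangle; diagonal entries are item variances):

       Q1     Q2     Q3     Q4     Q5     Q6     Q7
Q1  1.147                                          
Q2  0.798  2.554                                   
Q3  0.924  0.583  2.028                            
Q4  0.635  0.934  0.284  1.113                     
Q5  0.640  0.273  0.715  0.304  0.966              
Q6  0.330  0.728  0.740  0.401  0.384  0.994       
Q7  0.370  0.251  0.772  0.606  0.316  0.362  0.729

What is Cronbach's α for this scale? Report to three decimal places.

α = 0.822

ΣVar(i) = 1.147 + 2.554 + 2.028 + 1.113 + 0.966 + 0.994 + 0.729 = 9.531
Σ_{i<j} σ_ij = 11.350
Var(T) = 9.531 + 2 × 11.350 = 32.231
α = (k/(k−1))·(1 − ΣVar(i)/Var(T)) = (7/6)·(1 − 9.531/32.231) = 0.822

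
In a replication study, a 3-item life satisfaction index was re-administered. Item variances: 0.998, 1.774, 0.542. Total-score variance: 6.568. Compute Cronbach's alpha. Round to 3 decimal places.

α = 0.743

ΣVar(i) = 0.998 + 1.774 + 0.542 = 3.314
α = (k/(k−1))·(1 − ΣVar(i)/σ²_total) = (3/2)·(1 − 3.314/6.568) = 0.743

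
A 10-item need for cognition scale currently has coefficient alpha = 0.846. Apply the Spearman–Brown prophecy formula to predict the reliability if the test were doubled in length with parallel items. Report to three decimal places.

Length factor m = 2
α' = m·α / (1 + (m−1)·α)
   = 2 × 0.846 / (1 + (2 − 1) × 0.846)
   = 1.6920 / 1.8460 = 0.917

predicted reliability = 0.917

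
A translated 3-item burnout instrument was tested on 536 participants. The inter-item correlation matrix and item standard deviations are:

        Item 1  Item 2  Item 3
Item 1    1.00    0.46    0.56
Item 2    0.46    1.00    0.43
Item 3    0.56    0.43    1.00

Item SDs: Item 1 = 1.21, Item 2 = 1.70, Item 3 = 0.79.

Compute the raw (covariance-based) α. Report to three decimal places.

α = 0.679

Σσ²ᵢ = 1.21² + 1.70² + 0.79² = 4.9782
Covariances σ_ij = r_ij · s_i · s_j:
  σ(Item 1,Item 2) = 0.46 × 1.21 × 1.70 = 0.9462
  σ(Item 1,Item 3) = 0.56 × 1.21 × 0.79 = 0.5353
  σ(Item 2,Item 3) = 0.43 × 1.70 × 0.79 = 0.5775
σ²_T = Σσ²ᵢ + 2·Σσ_ij = 4.9782 + 2 × 2.0590 = 9.0962
α = (3/2)·(1 − 4.9782/9.0962) = 0.679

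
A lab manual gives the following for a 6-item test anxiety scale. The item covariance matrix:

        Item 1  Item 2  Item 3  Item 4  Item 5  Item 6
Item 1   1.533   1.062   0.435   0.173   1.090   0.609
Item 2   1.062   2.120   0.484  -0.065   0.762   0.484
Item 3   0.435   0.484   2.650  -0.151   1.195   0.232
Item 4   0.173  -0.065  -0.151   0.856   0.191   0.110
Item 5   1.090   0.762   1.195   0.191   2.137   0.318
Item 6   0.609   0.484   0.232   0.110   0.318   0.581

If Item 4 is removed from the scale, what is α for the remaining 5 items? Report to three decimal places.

α = 0.746

Remaining items: Item 1, Item 2, Item 3, Item 5, Item 6 (k = 5).
Σσᵢ² = 1.533 + 2.120 + 2.650 + 2.137 + 0.581 = 9.021
total variance = 9.021 + 2 × 6.671 = 22.363
α (item deleted) = (5/4)·(1 − 9.021/22.363) = 0.746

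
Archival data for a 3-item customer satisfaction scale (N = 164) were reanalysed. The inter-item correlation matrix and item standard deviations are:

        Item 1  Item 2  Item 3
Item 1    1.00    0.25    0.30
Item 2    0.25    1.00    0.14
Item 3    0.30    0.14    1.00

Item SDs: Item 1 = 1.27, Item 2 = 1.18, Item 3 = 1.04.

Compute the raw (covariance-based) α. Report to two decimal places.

Σσ²ᵢ = 1.27² + 1.18² + 1.04² = 4.0869
Covariances σ_ij = r_ij · s_i · s_j:
  σ(Item 1,Item 2) = 0.25 × 1.27 × 1.18 = 0.3746
  σ(Item 1,Item 3) = 0.30 × 1.27 × 1.04 = 0.3962
  σ(Item 2,Item 3) = 0.14 × 1.18 × 1.04 = 0.1718
σ²_T = Σσ²ᵢ + 2·Σσ_ij = 4.0869 + 2 × 0.9426 = 5.9721
α = (3/2)·(1 − 4.0869/5.9721) = 0.47

α = 0.47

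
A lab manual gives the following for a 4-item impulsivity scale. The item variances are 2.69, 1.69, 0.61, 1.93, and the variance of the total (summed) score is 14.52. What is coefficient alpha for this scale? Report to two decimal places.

coefficient alpha = 0.70

sum of item variances = 2.69 + 1.69 + 0.61 + 1.93 = 6.92
α = (k/(k−1))·(1 − sum of item variances/σ²_T) = (4/3)·(1 − 6.92/14.52) = 0.70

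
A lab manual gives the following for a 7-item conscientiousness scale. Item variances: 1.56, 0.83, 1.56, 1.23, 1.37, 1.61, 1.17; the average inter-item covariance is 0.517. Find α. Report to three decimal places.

Σσ²ᵢ = 1.56 + 0.83 + 1.56 + 1.23 + 1.37 + 1.61 + 1.17 = 9.33
Sum of the 21 distinct covariances = 21 × 0.517 = 10.857
Var(T) = Σσ²ᵢ + 2·Σcov = 9.33 + 2 × 10.857 = 31.044
α = (7/6)·(1 − 9.33/31.044) = 0.816

α = 0.816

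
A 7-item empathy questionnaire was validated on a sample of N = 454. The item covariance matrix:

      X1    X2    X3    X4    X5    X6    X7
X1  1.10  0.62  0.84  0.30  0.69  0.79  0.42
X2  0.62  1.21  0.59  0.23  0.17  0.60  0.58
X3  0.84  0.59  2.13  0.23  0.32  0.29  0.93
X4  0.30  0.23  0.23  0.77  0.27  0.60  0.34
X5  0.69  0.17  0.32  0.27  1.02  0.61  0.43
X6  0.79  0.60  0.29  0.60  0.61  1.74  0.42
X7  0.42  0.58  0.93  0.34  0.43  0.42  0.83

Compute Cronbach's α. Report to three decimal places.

Σσ²ᵢ = 1.10 + 1.21 + 2.13 + 0.77 + 1.02 + 1.74 + 0.83 = 8.80
Sum of off-diagonal covariances = 10.27
total variance = 8.80 + 2 × 10.27 = 29.34
α = (k/(k−1))·(1 − Σσ²ᵢ/total variance) = (7/6)·(1 − 8.80/29.34) = 0.817

Cronbach's α = 0.817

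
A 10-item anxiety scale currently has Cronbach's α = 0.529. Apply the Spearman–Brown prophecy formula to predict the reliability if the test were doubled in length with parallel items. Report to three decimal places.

predicted reliability = 0.692

Length factor m = 2
α' = m·α / (1 + (m−1)·α)
   = 2 × 0.529 / (1 + (2 − 1) × 0.529)
   = 1.0580 / 1.5290 = 0.692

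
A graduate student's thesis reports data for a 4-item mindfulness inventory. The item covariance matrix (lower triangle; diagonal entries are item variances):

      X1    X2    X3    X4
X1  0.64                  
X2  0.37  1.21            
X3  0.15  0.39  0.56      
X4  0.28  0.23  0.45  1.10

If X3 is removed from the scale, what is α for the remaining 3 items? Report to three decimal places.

Remaining items: X1, X2, X4 (k = 3).
ΣVar(i) = 0.64 + 1.21 + 1.10 = 2.95
total variance = 2.95 + 2 × 0.88 = 4.71
α (item deleted) = (3/2)·(1 − 2.95/4.71) = 0.561

α = 0.561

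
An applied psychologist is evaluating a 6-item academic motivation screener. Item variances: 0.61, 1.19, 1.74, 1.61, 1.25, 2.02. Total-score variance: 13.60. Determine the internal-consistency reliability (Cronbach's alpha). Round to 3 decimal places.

Cronbach's alpha = 0.457

Σσ²ᵢ = 0.61 + 1.19 + 1.74 + 1.61 + 1.25 + 2.02 = 8.42
α = (k/(k−1))·(1 − Σσ²ᵢ/σ²_total) = (6/5)·(1 − 8.42/13.60) = 0.457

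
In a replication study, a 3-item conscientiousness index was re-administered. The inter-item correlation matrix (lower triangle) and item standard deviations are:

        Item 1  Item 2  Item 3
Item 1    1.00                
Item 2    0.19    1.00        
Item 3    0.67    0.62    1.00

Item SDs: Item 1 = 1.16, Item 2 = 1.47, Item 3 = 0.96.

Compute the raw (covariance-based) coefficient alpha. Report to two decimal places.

coefficient alpha = 0.70

Σσ²ᵢ = 1.16² + 1.47² + 0.96² = 4.4281
Covariances σ_ij = r_ij · s_i · s_j:
  σ(Item 1,Item 2) = 0.19 × 1.16 × 1.47 = 0.3240
  σ(Item 1,Item 3) = 0.67 × 1.16 × 0.96 = 0.7461
  σ(Item 2,Item 3) = 0.62 × 1.47 × 0.96 = 0.8749
σ²_T = Σσ²ᵢ + 2·Σσ_ij = 4.4281 + 2 × 1.9450 = 8.3181
α = (3/2)·(1 − 4.4281/8.3181) = 0.70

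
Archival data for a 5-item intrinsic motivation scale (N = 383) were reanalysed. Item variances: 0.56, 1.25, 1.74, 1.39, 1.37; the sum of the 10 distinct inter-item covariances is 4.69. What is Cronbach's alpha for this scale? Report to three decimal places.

sum of item variances = 0.56 + 1.25 + 1.74 + 1.39 + 1.37 = 6.31
Sum of distinct covariances = 4.69
σ²_T = sum of item variances + 2·Σcov = 6.31 + 2 × 4.69 = 15.69
α = (5/4)·(1 − 6.31/15.69) = 0.747

Cronbach's alpha = 0.747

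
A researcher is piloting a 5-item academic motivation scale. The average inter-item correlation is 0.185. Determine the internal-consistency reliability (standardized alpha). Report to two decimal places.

standardized alpha = 0.53

Standardized α = k·r̄ / (1 + (k−1)·r̄) = 5 × 0.185 / (1 + 4 × 0.185)
  = 0.9250 / 1.7400 = 0.53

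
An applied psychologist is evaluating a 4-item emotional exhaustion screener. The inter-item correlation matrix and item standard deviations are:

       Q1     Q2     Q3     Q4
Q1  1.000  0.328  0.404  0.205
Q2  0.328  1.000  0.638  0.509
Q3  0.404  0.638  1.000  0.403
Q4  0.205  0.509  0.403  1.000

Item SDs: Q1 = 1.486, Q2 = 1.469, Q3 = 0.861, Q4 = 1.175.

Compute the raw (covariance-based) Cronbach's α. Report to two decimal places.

Σσ²ᵢ = 1.486² + 1.469² + 0.861² + 1.175² = 6.4881
Covariances σ_ij = r_ij · s_i · s_j:
  σ(Q1,Q2) = 0.328 × 1.486 × 1.469 = 0.7160
  σ(Q1,Q3) = 0.404 × 1.486 × 0.861 = 0.5169
  σ(Q1,Q4) = 0.205 × 1.486 × 1.175 = 0.3579
  σ(Q2,Q3) = 0.638 × 1.469 × 0.861 = 0.8069
  σ(Q2,Q4) = 0.509 × 1.469 × 1.175 = 0.8786
  σ(Q3,Q4) = 0.403 × 0.861 × 1.175 = 0.4077
σ²_T = Σσ²ᵢ + 2·Σσ_ij = 6.4881 + 2 × 3.6840 = 13.8561
α = (4/3)·(1 − 6.4881/13.8561) = 0.71

Cronbach's α = 0.71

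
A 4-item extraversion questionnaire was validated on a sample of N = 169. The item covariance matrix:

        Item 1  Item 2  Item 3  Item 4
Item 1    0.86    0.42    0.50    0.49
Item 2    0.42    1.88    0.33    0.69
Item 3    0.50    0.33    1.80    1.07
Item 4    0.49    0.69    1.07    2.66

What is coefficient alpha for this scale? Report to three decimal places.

coefficient alpha = 0.657

ΣVar(i) = 0.86 + 1.88 + 1.80 + 2.66 = 7.20
Sum of off-diagonal covariances = 3.50
total variance = 7.20 + 2 × 3.50 = 14.20
α = (k/(k−1))·(1 − ΣVar(i)/total variance) = (4/3)·(1 − 7.20/14.20) = 0.657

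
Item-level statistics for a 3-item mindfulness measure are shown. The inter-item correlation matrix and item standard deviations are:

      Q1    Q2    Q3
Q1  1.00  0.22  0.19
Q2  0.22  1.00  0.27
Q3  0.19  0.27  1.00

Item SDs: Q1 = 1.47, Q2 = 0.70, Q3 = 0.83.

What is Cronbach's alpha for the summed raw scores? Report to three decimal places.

Cronbach's alpha = 0.404

Σσ²ᵢ = 1.47² + 0.70² + 0.83² = 3.3398
Covariances σ_ij = r_ij · s_i · s_j:
  σ(Q1,Q2) = 0.22 × 1.47 × 0.70 = 0.2264
  σ(Q1,Q3) = 0.19 × 1.47 × 0.83 = 0.2318
  σ(Q2,Q3) = 0.27 × 0.70 × 0.83 = 0.1569
σ²_T = Σσ²ᵢ + 2·Σσ_ij = 3.3398 + 2 × 0.6151 = 4.5700
α = (3/2)·(1 − 3.3398/4.5700) = 0.404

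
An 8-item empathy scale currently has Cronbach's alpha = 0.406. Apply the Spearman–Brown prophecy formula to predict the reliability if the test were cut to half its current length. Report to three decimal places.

Length factor m = 1/2
α' = m·α / (1 − (1−m)·α)
   = 1/2 × 0.406 / (1 − (1 − 1/2) × 0.406)
   = 0.2030 / 0.7970 = 0.255

predicted reliability = 0.255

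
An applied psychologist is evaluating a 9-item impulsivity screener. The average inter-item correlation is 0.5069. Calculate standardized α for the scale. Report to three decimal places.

Standardized α = k·r̄ / (1 + (k−1)·r̄) = 9 × 0.5069 / (1 + 8 × 0.5069)
  = 4.5621 / 5.0552 = 0.902

standardized α = 0.902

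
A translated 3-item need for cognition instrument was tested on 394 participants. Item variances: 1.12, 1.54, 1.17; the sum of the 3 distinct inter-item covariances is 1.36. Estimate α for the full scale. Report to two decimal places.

α = 0.62

Σσ²ᵢ = 1.12 + 1.54 + 1.17 = 3.83
Sum of distinct covariances = 1.36
σ²_T = Σσ²ᵢ + 2·Σcov = 3.83 + 2 × 1.36 = 6.55
α = (3/2)·(1 − 3.83/6.55) = 0.62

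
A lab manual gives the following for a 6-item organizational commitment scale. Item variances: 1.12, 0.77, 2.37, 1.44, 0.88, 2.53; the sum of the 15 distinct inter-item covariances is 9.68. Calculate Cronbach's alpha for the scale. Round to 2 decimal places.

Cronbach's alpha = 0.82

Σσ²ᵢ = 1.12 + 0.77 + 2.37 + 1.44 + 0.88 + 2.53 = 9.11
Sum of distinct covariances = 9.68
total variance = Σσ²ᵢ + 2·Σcov = 9.11 + 2 × 9.68 = 28.47
α = (6/5)·(1 − 9.11/28.47) = 0.82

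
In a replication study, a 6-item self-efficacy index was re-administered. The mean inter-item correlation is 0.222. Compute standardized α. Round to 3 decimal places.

α = 0.631

Standardized α = k·r̄ / (1 + (k−1)·r̄) = 6 × 0.222 / (1 + 5 × 0.222)
  = 1.3320 / 2.1100 = 0.631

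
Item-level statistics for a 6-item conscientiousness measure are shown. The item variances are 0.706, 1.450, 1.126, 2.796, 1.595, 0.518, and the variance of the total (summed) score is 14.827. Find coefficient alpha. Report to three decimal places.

sum of item variances = 0.706 + 1.450 + 1.126 + 2.796 + 1.595 + 0.518 = 8.191
α = (k/(k−1))·(1 − sum of item variances/Var(T)) = (6/5)·(1 − 8.191/14.827) = 0.537

coefficient alpha = 0.537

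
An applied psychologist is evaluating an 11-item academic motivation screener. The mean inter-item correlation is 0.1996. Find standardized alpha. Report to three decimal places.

Standardized α = k·r̄ / (1 + (k−1)·r̄) = 11 × 0.1996 / (1 + 10 × 0.1996)
  = 2.1956 / 2.9960 = 0.733

α = 0.733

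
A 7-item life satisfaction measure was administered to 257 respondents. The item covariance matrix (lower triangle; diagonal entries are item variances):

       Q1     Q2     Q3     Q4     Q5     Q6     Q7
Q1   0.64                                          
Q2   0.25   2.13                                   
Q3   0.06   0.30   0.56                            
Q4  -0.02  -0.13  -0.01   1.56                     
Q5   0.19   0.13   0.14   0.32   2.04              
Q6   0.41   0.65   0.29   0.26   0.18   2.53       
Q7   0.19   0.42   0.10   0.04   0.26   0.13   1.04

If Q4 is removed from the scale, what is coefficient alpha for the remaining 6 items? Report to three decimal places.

coefficient alpha = 0.543

Remaining items: Q1, Q2, Q3, Q5, Q6, Q7 (k = 6).
sum of item variances = 0.64 + 2.13 + 0.56 + 2.04 + 2.53 + 1.04 = 8.94
σ²_total = 8.94 + 2 × 3.70 = 16.34
α (item deleted) = (6/5)·(1 − 8.94/16.34) = 0.543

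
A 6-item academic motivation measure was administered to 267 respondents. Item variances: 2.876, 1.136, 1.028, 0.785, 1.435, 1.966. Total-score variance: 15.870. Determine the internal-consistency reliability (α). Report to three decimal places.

Σσ²ᵢ = 2.876 + 1.136 + 1.028 + 0.785 + 1.435 + 1.966 = 9.226
α = (k/(k−1))·(1 − Σσ²ᵢ/total variance) = (6/5)·(1 − 9.226/15.870) = 0.502

α = 0.502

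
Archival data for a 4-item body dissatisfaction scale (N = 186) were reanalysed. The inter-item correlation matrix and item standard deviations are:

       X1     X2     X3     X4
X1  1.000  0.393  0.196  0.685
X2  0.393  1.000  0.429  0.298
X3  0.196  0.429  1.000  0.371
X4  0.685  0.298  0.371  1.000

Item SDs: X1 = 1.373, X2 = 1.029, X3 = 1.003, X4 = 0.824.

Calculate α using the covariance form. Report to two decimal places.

α = 0.71

Σσ²ᵢ = 1.373² + 1.029² + 1.003² + 0.824² = 4.6290
Covariances σ_ij = r_ij · s_i · s_j:
  σ(X1,X2) = 0.393 × 1.373 × 1.029 = 0.5552
  σ(X1,X3) = 0.196 × 1.373 × 1.003 = 0.2699
  σ(X1,X4) = 0.685 × 1.373 × 0.824 = 0.7750
  σ(X2,X3) = 0.429 × 1.029 × 1.003 = 0.4428
  σ(X2,X4) = 0.298 × 1.029 × 0.824 = 0.2527
  σ(X3,X4) = 0.371 × 1.003 × 0.824 = 0.3066
σ²_T = Σσ²ᵢ + 2·Σσ_ij = 4.6290 + 2 × 2.6022 = 9.8334
α = (4/3)·(1 − 4.6290/9.8334) = 0.71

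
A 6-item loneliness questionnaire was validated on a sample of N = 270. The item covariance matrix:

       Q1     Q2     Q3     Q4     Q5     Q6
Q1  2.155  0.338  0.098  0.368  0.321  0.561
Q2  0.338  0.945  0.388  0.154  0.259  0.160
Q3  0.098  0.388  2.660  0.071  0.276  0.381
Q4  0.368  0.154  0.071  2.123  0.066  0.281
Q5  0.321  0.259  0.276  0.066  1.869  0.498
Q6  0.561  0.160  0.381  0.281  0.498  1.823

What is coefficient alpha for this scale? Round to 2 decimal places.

coefficient alpha = 0.51

ΣVar(i) = 2.155 + 0.945 + 2.660 + 2.123 + 1.869 + 1.823 = 11.575
Sum of the distinct covariances = 4.220
total variance = 11.575 + 2 × 4.220 = 20.015
α = (k/(k−1))·(1 − ΣVar(i)/total variance) = (6/5)·(1 − 11.575/20.015) = 0.51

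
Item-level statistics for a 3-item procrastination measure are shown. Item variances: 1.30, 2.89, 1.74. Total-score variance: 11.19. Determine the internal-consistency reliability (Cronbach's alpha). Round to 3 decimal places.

sum of item variances = 1.30 + 2.89 + 1.74 = 5.93
α = (k/(k−1))·(1 − sum of item variances/σ²_total) = (3/2)·(1 − 5.93/11.19) = 0.705

α = 0.705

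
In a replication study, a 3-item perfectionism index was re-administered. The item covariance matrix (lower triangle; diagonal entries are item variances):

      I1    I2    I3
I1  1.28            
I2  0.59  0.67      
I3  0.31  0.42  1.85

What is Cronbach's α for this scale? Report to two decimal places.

ΣVar(i) = 1.28 + 0.67 + 1.85 = 3.80
Sum of off-diagonal covariances = 1.32
σ²_total = 3.80 + 2 × 1.32 = 6.44
α = (k/(k−1))·(1 − ΣVar(i)/σ²_total) = (3/2)·(1 − 3.80/6.44) = 0.61

Cronbach's α = 0.61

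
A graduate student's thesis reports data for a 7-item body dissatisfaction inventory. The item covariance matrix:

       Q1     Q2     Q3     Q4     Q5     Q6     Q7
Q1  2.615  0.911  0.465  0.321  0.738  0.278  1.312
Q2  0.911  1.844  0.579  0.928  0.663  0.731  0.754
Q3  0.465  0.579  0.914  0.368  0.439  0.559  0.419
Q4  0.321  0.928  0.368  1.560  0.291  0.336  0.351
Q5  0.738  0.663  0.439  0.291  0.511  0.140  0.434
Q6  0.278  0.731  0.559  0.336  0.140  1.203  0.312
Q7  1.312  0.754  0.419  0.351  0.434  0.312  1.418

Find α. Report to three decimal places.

sum of item variances = 2.615 + 1.844 + 0.914 + 1.560 + 0.511 + 1.203 + 1.418 = 10.065
Σ_{i<j} σ_ij = 11.329
σ²_T = 10.065 + 2 × 11.329 = 32.723
α = (k/(k−1))·(1 − sum of item variances/σ²_T) = (7/6)·(1 − 10.065/32.723) = 0.808

α = 0.808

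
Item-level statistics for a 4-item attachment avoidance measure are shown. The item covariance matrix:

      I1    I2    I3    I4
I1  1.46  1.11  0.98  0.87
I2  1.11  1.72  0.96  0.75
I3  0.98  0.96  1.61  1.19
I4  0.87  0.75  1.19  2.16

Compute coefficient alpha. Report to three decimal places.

coefficient alpha = 0.837

ΣVar(i) = 1.46 + 1.72 + 1.61 + 2.16 = 6.95
Sum of the distinct covariances = 5.86
σ²_T = 6.95 + 2 × 5.86 = 18.67
α = (k/(k−1))·(1 − ΣVar(i)/σ²_T) = (4/3)·(1 − 6.95/18.67) = 0.837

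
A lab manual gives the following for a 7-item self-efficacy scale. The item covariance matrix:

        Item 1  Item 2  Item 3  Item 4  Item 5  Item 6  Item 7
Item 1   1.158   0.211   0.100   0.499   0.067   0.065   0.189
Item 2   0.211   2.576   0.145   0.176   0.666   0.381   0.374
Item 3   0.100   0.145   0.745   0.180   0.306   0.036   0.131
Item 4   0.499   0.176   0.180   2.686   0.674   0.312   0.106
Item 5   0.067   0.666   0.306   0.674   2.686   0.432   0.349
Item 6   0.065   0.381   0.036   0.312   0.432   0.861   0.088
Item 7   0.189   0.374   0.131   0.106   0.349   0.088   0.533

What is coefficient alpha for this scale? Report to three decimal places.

α = 0.576

Σσ²ᵢ = 1.158 + 2.576 + 0.745 + 2.686 + 2.686 + 0.861 + 0.533 = 11.245
Sum of the distinct covariances = 5.487
Var(T) = 11.245 + 2 × 5.487 = 22.219
α = (k/(k−1))·(1 − Σσ²ᵢ/Var(T)) = (7/6)·(1 − 11.245/22.219) = 0.576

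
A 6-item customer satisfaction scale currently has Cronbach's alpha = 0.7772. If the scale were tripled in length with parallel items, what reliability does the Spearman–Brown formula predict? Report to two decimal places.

Length factor m = 3
α' = m·α / (1 + (m−1)·α)
   = 3 × 0.7772 / (1 + (3 − 1) × 0.7772)
   = 2.3316 / 2.5544 = 0.91

predicted reliability = 0.91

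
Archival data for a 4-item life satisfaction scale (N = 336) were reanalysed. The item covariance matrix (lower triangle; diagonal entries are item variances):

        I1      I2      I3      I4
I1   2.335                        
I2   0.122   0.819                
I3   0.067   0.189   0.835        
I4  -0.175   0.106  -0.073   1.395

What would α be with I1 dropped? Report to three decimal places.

Remaining items: I2, I3, I4 (k = 3).
Σσ²ᵢ = 0.819 + 0.835 + 1.395 = 3.049
Var(T) = 3.049 + 2 × 0.222 = 3.493
α (item deleted) = (3/2)·(1 − 3.049/3.493) = 0.191

α = 0.191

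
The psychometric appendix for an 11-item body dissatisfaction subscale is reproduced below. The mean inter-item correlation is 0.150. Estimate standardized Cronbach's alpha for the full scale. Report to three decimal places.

Standardized α = k·r̄ / (1 + (k−1)·r̄) = 11 × 0.150 / (1 + 10 × 0.150)
  = 1.6500 / 2.5000 = 0.660

α = 0.660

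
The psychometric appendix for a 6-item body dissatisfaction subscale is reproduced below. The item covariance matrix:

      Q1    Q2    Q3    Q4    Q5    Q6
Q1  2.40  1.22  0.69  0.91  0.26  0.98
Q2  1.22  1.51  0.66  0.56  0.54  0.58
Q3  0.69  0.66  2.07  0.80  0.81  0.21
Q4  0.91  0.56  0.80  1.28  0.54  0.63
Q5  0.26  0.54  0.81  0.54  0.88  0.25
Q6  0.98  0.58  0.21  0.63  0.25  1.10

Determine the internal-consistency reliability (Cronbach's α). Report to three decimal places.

Σσ²ᵢ = 2.40 + 1.51 + 2.07 + 1.28 + 0.88 + 1.10 = 9.24
Σ_{i<j} σ_ij = 9.64
Var(T) = 9.24 + 2 × 9.64 = 28.52
α = (k/(k−1))·(1 − Σσ²ᵢ/Var(T)) = (6/5)·(1 − 9.24/28.52) = 0.811

α = 0.811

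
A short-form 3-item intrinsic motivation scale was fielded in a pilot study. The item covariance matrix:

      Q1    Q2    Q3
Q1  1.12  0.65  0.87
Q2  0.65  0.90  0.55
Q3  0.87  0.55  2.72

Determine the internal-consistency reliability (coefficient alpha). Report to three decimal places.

coefficient alpha = 0.699

sum of item variances = 1.12 + 0.90 + 2.72 = 4.74
Σ_{i<j} σ_ij = 2.07
Var(T) = 4.74 + 2 × 2.07 = 8.88
α = (k/(k−1))·(1 − sum of item variances/Var(T)) = (3/2)·(1 − 4.74/8.88) = 0.699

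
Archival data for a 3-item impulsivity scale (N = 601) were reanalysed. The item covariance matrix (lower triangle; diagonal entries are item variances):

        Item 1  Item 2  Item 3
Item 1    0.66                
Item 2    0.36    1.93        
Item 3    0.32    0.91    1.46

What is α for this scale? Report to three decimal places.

Σσᵢ² = 0.66 + 1.93 + 1.46 = 4.05
Sum of off-diagonal covariances = 1.59
σ²_T = 4.05 + 2 × 1.59 = 7.23
α = (k/(k−1))·(1 − Σσᵢ²/σ²_T) = (3/2)·(1 − 4.05/7.23) = 0.660

α = 0.660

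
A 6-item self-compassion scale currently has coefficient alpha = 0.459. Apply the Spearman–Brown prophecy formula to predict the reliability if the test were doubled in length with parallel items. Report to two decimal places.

Length factor m = 2
α' = m·α / (1 + (m−1)·α)
   = 2 × 0.459 / (1 + (2 − 1) × 0.459)
   = 0.9180 / 1.4590 = 0.63

predicted reliability = 0.63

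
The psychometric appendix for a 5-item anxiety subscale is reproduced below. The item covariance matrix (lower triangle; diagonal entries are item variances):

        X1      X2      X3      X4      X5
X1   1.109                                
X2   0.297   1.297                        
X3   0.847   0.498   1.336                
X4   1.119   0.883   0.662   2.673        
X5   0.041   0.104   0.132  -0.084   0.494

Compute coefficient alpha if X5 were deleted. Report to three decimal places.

α = 0.764

Remaining items: X1, X2, X3, X4 (k = 4).
Σσ²ᵢ = 1.109 + 1.297 + 1.336 + 2.673 = 6.415
σ²_total = 6.415 + 2 × 4.306 = 15.027
α (item deleted) = (4/3)·(1 − 6.415/15.027) = 0.764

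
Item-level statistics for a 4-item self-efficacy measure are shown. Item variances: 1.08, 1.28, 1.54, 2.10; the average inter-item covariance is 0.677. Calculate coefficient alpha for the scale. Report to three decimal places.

coefficient alpha = 0.767

ΣVar(i) = 1.08 + 1.28 + 1.54 + 2.10 = 6.00
Sum of the 6 distinct covariances = 6 × 0.677 = 4.062
σ²_T = ΣVar(i) + 2·Σcov = 6.00 + 2 × 4.062 = 14.124
α = (4/3)·(1 − 6.00/14.124) = 0.767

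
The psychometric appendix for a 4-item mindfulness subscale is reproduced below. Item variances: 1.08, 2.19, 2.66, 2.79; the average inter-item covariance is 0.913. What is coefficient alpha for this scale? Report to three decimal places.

coefficient alpha = 0.742

ΣVar(i) = 1.08 + 2.19 + 2.66 + 2.79 = 8.72
Sum of the 6 distinct covariances = 6 × 0.913 = 5.478
σ²_total = ΣVar(i) + 2·Σcov = 8.72 + 2 × 5.478 = 19.676
α = (4/3)·(1 − 8.72/19.676) = 0.742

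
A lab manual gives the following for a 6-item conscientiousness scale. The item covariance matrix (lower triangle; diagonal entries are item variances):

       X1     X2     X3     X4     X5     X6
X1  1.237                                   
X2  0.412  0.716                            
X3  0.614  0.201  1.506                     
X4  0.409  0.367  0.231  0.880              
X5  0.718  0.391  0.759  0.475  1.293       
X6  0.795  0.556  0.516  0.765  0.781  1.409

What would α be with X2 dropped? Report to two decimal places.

Remaining items: X1, X3, X4, X5, X6 (k = 5).
sum of item variances = 1.237 + 1.506 + 0.880 + 1.293 + 1.409 = 6.325
σ²_T = 6.325 + 2 × 6.063 = 18.451
α (item deleted) = (5/4)·(1 − 6.325/18.451) = 0.82

α = 0.82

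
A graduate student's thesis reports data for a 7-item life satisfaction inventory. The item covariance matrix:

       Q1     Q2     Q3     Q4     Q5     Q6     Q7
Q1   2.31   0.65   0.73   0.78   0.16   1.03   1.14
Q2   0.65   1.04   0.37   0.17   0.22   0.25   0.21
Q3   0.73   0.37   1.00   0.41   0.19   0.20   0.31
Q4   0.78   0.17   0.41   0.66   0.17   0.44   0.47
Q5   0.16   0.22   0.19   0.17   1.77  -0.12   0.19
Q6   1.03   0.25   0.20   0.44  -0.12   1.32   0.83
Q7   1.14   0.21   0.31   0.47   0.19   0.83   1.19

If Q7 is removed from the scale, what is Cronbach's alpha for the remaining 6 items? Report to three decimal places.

Cronbach's alpha = 0.699

Remaining items: Q1, Q2, Q3, Q4, Q5, Q6 (k = 6).
ΣVar(i) = 2.31 + 1.04 + 1.00 + 0.66 + 1.77 + 1.32 = 8.10
Var(T) = 8.10 + 2 × 5.65 = 19.40
α (item deleted) = (6/5)·(1 − 8.10/19.40) = 0.699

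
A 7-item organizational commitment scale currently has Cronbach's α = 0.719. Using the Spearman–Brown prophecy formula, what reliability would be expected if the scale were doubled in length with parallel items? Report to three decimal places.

predicted reliability = 0.837

Length factor m = 2
α' = m·α / (1 + (m−1)·α)
   = 2 × 0.719 / (1 + (2 − 1) × 0.719)
   = 1.4380 / 1.7190 = 0.837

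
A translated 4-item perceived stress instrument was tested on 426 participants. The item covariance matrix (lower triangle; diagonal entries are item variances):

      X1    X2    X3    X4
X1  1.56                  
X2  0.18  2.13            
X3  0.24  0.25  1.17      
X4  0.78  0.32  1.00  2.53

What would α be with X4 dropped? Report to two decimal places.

α = 0.32

Remaining items: X1, X2, X3 (k = 3).
ΣVar(i) = 1.56 + 2.13 + 1.17 = 4.86
total variance = 4.86 + 2 × 0.67 = 6.20
α (item deleted) = (3/2)·(1 − 4.86/6.20) = 0.32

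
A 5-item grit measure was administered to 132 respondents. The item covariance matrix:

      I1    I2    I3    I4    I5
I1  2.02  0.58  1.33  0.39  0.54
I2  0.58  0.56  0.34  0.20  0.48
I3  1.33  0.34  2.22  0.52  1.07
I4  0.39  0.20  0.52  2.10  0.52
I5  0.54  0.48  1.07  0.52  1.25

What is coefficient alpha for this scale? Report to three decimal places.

coefficient alpha = 0.743

Σσ²ᵢ = 2.02 + 0.56 + 2.22 + 2.10 + 1.25 = 8.15
Sum of off-diagonal covariances = 5.97
σ²_total = 8.15 + 2 × 5.97 = 20.09
α = (k/(k−1))·(1 − Σσ²ᵢ/σ²_total) = (5/4)·(1 − 8.15/20.09) = 0.743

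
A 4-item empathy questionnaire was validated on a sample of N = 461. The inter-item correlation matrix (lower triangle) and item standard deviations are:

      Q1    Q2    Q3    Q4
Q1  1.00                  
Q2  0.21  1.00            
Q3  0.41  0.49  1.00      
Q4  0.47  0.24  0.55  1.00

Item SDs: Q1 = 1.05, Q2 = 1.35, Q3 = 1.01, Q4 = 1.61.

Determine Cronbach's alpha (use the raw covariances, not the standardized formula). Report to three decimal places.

α = 0.700

Σσ²ᵢ = 1.05² + 1.35² + 1.01² + 1.61² = 6.5372
Covariances σ_ij = r_ij · s_i · s_j:
  σ(Q1,Q2) = 0.21 × 1.05 × 1.35 = 0.2977
  σ(Q1,Q3) = 0.41 × 1.05 × 1.01 = 0.4348
  σ(Q1,Q4) = 0.47 × 1.05 × 1.61 = 0.7945
  σ(Q2,Q3) = 0.49 × 1.35 × 1.01 = 0.6681
  σ(Q2,Q4) = 0.24 × 1.35 × 1.61 = 0.5216
  σ(Q3,Q4) = 0.55 × 1.01 × 1.61 = 0.8944
σ²_T = Σσ²ᵢ + 2·Σσ_ij = 6.5372 + 2 × 3.6111 = 13.7594
α = (4/3)·(1 − 6.5372/13.7594) = 0.700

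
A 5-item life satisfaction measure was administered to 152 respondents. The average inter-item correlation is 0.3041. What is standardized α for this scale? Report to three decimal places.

α = 0.686

Standardized α = k·r̄ / (1 + (k−1)·r̄) = 5 × 0.3041 / (1 + 4 × 0.3041)
  = 1.5205 / 2.2164 = 0.686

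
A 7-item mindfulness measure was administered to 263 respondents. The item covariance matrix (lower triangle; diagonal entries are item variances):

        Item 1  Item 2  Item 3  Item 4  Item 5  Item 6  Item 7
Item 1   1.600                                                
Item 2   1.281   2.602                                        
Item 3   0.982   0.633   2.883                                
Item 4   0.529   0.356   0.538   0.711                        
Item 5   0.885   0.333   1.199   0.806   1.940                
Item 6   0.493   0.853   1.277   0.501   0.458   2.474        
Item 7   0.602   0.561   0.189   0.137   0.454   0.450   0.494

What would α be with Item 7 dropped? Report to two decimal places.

α = 0.77

Remaining items: Item 1, Item 2, Item 3, Item 4, Item 5, Item 6 (k = 6).
sum of item variances = 1.600 + 2.602 + 2.883 + 0.711 + 1.940 + 2.474 = 12.210
σ²_T = 12.210 + 2 × 11.124 = 34.458
α (item deleted) = (6/5)·(1 − 12.210/34.458) = 0.77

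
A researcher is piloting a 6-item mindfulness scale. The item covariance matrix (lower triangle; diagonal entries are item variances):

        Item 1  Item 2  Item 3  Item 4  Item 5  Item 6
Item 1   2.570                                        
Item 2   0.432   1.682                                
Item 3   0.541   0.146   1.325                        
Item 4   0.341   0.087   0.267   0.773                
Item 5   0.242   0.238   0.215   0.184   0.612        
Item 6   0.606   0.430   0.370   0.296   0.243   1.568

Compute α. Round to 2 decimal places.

Σσ²ᵢ = 2.570 + 1.682 + 1.325 + 0.773 + 0.612 + 1.568 = 8.530
Sum of the distinct covariances = 4.638
σ²_T = 8.530 + 2 × 4.638 = 17.806
α = (k/(k−1))·(1 − Σσ²ᵢ/σ²_T) = (6/5)·(1 − 8.530/17.806) = 0.63

α = 0.63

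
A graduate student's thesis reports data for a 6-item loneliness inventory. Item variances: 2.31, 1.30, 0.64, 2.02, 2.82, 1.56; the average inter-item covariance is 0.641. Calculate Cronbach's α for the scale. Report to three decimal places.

ΣVar(i) = 2.31 + 1.30 + 0.64 + 2.02 + 2.82 + 1.56 = 10.65
Sum of the 15 distinct covariances = 15 × 0.641 = 9.615
total variance = ΣVar(i) + 2·Σcov = 10.65 + 2 × 9.615 = 29.880
α = (6/5)·(1 − 10.65/29.880) = 0.772

α = 0.772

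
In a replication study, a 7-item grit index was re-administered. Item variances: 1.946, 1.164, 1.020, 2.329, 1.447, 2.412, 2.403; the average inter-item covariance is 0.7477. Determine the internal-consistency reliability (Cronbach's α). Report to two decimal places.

Cronbach's α = 0.83

Σσ²ᵢ = 1.946 + 1.164 + 1.020 + 2.329 + 1.447 + 2.412 + 2.403 = 12.721
Sum of the 21 distinct covariances = 21 × 0.7477 = 15.7017
σ²_T = Σσ²ᵢ + 2·Σcov = 12.721 + 2 × 15.7017 = 44.1244
α = (7/6)·(1 − 12.721/44.1244) = 0.83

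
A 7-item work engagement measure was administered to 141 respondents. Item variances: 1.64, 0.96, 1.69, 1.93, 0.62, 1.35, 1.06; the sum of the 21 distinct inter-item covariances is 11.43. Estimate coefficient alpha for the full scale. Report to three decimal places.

coefficient alpha = 0.831

Σσᵢ² = 1.64 + 0.96 + 1.69 + 1.93 + 0.62 + 1.35 + 1.06 = 9.25
Sum of distinct covariances = 11.43
Var(T) = Σσᵢ² + 2·Σcov = 9.25 + 2 × 11.43 = 32.11
α = (7/6)·(1 − 9.25/32.11) = 0.831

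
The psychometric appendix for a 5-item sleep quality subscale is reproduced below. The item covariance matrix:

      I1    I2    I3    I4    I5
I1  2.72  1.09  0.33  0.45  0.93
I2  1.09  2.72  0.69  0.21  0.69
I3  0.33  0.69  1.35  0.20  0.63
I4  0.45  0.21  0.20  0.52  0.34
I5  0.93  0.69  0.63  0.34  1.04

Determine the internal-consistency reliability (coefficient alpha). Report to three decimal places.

α = 0.714

ΣVar(i) = 2.72 + 2.72 + 1.35 + 0.52 + 1.04 = 8.35
Sum of off-diagonal covariances = 5.56
σ²_T = 8.35 + 2 × 5.56 = 19.47
α = (k/(k−1))·(1 − ΣVar(i)/σ²_T) = (5/4)·(1 − 8.35/19.47) = 0.714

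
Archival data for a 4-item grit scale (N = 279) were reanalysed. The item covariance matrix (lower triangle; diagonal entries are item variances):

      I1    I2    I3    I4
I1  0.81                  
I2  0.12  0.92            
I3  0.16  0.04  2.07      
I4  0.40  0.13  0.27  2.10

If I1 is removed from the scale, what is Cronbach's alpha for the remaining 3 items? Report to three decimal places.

Remaining items: I2, I3, I4 (k = 3).
Σσ²ᵢ = 0.92 + 2.07 + 2.10 = 5.09
Var(T) = 5.09 + 2 × 0.44 = 5.97
α (item deleted) = (3/2)·(1 − 5.09/5.97) = 0.221

α = 0.221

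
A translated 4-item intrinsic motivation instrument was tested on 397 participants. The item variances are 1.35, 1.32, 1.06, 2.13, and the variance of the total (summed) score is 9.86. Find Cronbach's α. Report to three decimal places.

ΣVar(i) = 1.35 + 1.32 + 1.06 + 2.13 = 5.86
α = (k/(k−1))·(1 − ΣVar(i)/total variance) = (4/3)·(1 − 5.86/9.86) = 0.541

α = 0.541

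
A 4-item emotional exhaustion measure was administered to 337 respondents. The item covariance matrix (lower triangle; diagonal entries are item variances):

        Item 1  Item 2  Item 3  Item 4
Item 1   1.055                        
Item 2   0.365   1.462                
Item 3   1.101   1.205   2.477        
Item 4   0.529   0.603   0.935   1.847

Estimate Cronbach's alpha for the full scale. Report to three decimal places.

α = 0.774

Σσ²ᵢ = 1.055 + 1.462 + 2.477 + 1.847 = 6.841
Sum of the distinct covariances = 4.738
σ²_T = 6.841 + 2 × 4.738 = 16.317
α = (k/(k−1))·(1 − Σσ²ᵢ/σ²_T) = (4/3)·(1 − 6.841/16.317) = 0.774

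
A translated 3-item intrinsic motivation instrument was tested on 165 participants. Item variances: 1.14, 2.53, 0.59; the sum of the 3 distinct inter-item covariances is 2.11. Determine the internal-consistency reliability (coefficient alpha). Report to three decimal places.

coefficient alpha = 0.746

sum of item variances = 1.14 + 2.53 + 0.59 = 4.26
Sum of distinct covariances = 2.11
total variance = sum of item variances + 2·Σcov = 4.26 + 2 × 2.11 = 8.48
α = (3/2)·(1 − 4.26/8.48) = 0.746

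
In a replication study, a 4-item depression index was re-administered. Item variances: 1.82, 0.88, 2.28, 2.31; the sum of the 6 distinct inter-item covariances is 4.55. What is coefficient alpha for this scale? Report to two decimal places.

coefficient alpha = 0.74

sum of item variances = 1.82 + 0.88 + 2.28 + 2.31 = 7.29
Sum of distinct covariances = 4.55
total variance = sum of item variances + 2·Σcov = 7.29 + 2 × 4.55 = 16.39
α = (4/3)·(1 − 7.29/16.39) = 0.74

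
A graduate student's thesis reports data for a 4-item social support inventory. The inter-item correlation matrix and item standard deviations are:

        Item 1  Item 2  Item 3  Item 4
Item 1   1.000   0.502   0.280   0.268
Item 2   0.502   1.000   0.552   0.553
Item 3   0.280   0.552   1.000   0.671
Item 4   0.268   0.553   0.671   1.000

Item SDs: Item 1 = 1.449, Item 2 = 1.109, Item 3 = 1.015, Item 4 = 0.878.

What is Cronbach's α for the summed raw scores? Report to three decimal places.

Σσ²ᵢ = 1.449² + 1.109² + 1.015² + 0.878² = 5.1306
Covariances σ_ij = r_ij · s_i · s_j:
  σ(Item 1,Item 2) = 0.502 × 1.449 × 1.109 = 0.8067
  σ(Item 1,Item 3) = 0.280 × 1.449 × 1.015 = 0.4118
  σ(Item 1,Item 4) = 0.268 × 1.449 × 0.878 = 0.3410
  σ(Item 2,Item 3) = 0.552 × 1.109 × 1.015 = 0.6214
  σ(Item 2,Item 4) = 0.553 × 1.109 × 0.878 = 0.5385
  σ(Item 3,Item 4) = 0.671 × 1.015 × 0.878 = 0.5980
σ²_T = Σσ²ᵢ + 2·Σσ_ij = 5.1306 + 2 × 3.3174 = 11.7654
α = (4/3)·(1 − 5.1306/11.7654) = 0.752

Cronbach's α = 0.752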